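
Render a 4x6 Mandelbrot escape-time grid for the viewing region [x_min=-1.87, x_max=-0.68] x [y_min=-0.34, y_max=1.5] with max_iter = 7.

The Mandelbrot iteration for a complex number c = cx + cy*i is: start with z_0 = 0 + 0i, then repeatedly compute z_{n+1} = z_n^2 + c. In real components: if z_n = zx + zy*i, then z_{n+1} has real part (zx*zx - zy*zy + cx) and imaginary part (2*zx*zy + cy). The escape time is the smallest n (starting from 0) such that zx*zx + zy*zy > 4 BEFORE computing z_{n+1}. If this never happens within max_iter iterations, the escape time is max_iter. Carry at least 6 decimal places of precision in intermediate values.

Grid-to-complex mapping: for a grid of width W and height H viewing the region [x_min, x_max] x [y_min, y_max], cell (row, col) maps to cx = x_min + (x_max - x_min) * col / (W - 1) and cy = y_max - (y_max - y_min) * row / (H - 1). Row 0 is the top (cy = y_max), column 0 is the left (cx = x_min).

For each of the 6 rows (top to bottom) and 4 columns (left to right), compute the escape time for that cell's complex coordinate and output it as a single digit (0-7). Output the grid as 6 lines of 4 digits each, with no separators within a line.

(row=0, col=0): c = -1.8700 + 1.5000i → escape time 1
(row=0, col=1): c = -1.4733 + 1.5000i → escape time 1
(row=0, col=2): c = -1.0767 + 1.5000i → escape time 2
(row=0, col=3): c = -0.6800 + 1.5000i → escape time 2
(row=1, col=0): c = -1.8700 + 1.1320i → escape time 1
(row=1, col=1): c = -1.4733 + 1.1320i → escape time 2
(row=1, col=2): c = -1.0767 + 1.1320i → escape time 3
(row=1, col=3): c = -0.6800 + 1.1320i → escape time 3
(row=2, col=0): c = -1.8700 + 0.7640i → escape time 1
(row=2, col=1): c = -1.4733 + 0.7640i → escape time 3
(row=2, col=2): c = -1.0767 + 0.7640i → escape time 3
(row=2, col=3): c = -0.6800 + 0.7640i → escape time 4
(row=3, col=0): c = -1.8700 + 0.3960i → escape time 3
(row=3, col=1): c = -1.4733 + 0.3960i → escape time 4
(row=3, col=2): c = -1.0767 + 0.3960i → escape time 7
(row=3, col=3): c = -0.6800 + 0.3960i → escape time 7
(row=4, col=0): c = -1.8700 + 0.0280i → escape time 6
(row=4, col=1): c = -1.4733 + 0.0280i → escape time 7
(row=4, col=2): c = -1.0767 + 0.0280i → escape time 7
(row=4, col=3): c = -0.6800 + 0.0280i → escape time 7
(row=5, col=0): c = -1.8700 + -0.3400i → escape time 3
(row=5, col=1): c = -1.4733 + -0.3400i → escape time 5
(row=5, col=2): c = -1.0767 + -0.3400i → escape time 7
(row=5, col=3): c = -0.6800 + -0.3400i → escape time 7

Answer: 1122
1233
1334
3477
6777
3577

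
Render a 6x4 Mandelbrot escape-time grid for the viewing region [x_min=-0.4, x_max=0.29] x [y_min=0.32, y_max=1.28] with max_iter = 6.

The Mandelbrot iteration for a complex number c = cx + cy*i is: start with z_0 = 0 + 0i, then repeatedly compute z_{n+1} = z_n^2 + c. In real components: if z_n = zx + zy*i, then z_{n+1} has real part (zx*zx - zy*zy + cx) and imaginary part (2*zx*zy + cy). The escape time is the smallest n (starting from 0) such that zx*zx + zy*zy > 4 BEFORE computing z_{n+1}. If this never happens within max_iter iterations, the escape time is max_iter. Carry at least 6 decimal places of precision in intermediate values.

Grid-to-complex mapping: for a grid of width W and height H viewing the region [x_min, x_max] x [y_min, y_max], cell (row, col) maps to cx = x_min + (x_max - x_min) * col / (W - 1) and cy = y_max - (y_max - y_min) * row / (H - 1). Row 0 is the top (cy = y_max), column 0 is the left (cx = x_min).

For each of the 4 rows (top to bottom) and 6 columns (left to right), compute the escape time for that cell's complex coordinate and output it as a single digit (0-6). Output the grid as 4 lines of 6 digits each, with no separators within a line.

(row=0, col=0): c = -0.4000 + 1.2800i → escape time 3
(row=0, col=1): c = -0.2620 + 1.2800i → escape time 3
(row=0, col=2): c = -0.1240 + 1.2800i → escape time 3
(row=0, col=3): c = 0.0140 + 1.2800i → escape time 2
(row=0, col=4): c = 0.1520 + 1.2800i → escape time 2
(row=0, col=5): c = 0.2900 + 1.2800i → escape time 2
(row=1, col=0): c = -0.4000 + 0.9600i → escape time 5
(row=1, col=1): c = -0.2620 + 0.9600i → escape time 6
(row=1, col=2): c = -0.1240 + 0.9600i → escape time 6
(row=1, col=3): c = 0.0140 + 0.9600i → escape time 6
(row=1, col=4): c = 0.1520 + 0.9600i → escape time 4
(row=1, col=5): c = 0.2900 + 0.9600i → escape time 4
(row=2, col=0): c = -0.4000 + 0.6400i → escape time 6
(row=2, col=1): c = -0.2620 + 0.6400i → escape time 6
(row=2, col=2): c = -0.1240 + 0.6400i → escape time 6
(row=2, col=3): c = 0.0140 + 0.6400i → escape time 6
(row=2, col=4): c = 0.1520 + 0.6400i → escape time 6
(row=2, col=5): c = 0.2900 + 0.6400i → escape time 6
(row=3, col=0): c = -0.4000 + 0.3200i → escape time 6
(row=3, col=1): c = -0.2620 + 0.3200i → escape time 6
(row=3, col=2): c = -0.1240 + 0.3200i → escape time 6
(row=3, col=3): c = 0.0140 + 0.3200i → escape time 6
(row=3, col=4): c = 0.1520 + 0.3200i → escape time 6
(row=3, col=5): c = 0.2900 + 0.3200i → escape time 6

Answer: 333222
566644
666666
666666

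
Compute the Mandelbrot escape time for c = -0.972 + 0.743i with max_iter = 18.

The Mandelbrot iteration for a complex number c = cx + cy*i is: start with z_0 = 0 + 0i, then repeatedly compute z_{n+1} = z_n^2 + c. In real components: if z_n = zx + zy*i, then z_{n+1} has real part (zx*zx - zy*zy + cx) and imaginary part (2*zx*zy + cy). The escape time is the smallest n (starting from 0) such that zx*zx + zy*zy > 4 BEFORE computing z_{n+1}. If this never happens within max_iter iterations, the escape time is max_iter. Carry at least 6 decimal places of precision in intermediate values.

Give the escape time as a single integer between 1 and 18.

Answer: 4

Derivation:
z_0 = 0 + 0i, c = -0.9720 + 0.7430i
Iter 1: z = -0.9720 + 0.7430i, |z|^2 = 1.4968
Iter 2: z = -0.5793 + -0.7014i, |z|^2 = 0.8275
Iter 3: z = -1.1284 + 1.5556i, |z|^2 = 3.6931
Iter 4: z = -2.1185 + -2.7676i, |z|^2 = 12.1481
Escaped at iteration 4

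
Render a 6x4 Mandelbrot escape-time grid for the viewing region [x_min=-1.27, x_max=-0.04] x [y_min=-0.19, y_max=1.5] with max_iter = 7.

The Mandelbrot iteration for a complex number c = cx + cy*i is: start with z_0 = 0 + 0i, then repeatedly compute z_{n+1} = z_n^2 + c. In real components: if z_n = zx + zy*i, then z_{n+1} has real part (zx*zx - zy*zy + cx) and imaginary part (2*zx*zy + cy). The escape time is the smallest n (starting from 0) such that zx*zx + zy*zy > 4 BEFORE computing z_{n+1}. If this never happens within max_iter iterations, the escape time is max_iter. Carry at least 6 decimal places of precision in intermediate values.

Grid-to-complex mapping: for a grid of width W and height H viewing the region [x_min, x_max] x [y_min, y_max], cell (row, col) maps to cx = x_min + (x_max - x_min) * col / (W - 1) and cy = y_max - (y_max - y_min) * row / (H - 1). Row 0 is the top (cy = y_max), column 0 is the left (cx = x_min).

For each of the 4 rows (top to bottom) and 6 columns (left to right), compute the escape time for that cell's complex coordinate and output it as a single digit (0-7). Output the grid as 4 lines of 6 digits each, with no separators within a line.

(row=0, col=0): c = -1.2700 + 1.5000i → escape time 2
(row=0, col=1): c = -1.0240 + 1.5000i → escape time 2
(row=0, col=2): c = -0.7780 + 1.5000i → escape time 2
(row=0, col=3): c = -0.5320 + 1.5000i → escape time 2
(row=0, col=4): c = -0.2860 + 1.5000i → escape time 2
(row=0, col=5): c = -0.0400 + 1.5000i → escape time 2
(row=1, col=0): c = -1.2700 + 0.9367i → escape time 3
(row=1, col=1): c = -1.0240 + 0.9367i → escape time 3
(row=1, col=2): c = -0.7780 + 0.9367i → escape time 3
(row=1, col=3): c = -0.5320 + 0.9367i → escape time 4
(row=1, col=4): c = -0.2860 + 0.9367i → escape time 6
(row=1, col=5): c = -0.0400 + 0.9367i → escape time 7
(row=2, col=0): c = -1.2700 + 0.3733i → escape time 7
(row=2, col=1): c = -1.0240 + 0.3733i → escape time 7
(row=2, col=2): c = -0.7780 + 0.3733i → escape time 7
(row=2, col=3): c = -0.5320 + 0.3733i → escape time 7
(row=2, col=4): c = -0.2860 + 0.3733i → escape time 7
(row=2, col=5): c = -0.0400 + 0.3733i → escape time 7
(row=3, col=0): c = -1.2700 + -0.1900i → escape time 7
(row=3, col=1): c = -1.0240 + -0.1900i → escape time 7
(row=3, col=2): c = -0.7780 + -0.1900i → escape time 7
(row=3, col=3): c = -0.5320 + -0.1900i → escape time 7
(row=3, col=4): c = -0.2860 + -0.1900i → escape time 7
(row=3, col=5): c = -0.0400 + -0.1900i → escape time 7

Answer: 222222
333467
777777
777777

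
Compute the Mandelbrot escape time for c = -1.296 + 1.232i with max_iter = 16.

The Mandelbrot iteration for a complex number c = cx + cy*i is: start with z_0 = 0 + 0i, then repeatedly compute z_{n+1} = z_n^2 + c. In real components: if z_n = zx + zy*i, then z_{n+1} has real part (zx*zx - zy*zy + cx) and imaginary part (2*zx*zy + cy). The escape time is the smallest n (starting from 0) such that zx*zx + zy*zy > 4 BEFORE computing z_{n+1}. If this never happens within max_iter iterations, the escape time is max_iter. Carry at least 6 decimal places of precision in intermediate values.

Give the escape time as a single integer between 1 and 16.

Answer: 2

Derivation:
z_0 = 0 + 0i, c = -1.2960 + 1.2320i
Iter 1: z = -1.2960 + 1.2320i, |z|^2 = 3.1974
Iter 2: z = -1.1342 + -1.9613i, |z|^2 = 5.1333
Escaped at iteration 2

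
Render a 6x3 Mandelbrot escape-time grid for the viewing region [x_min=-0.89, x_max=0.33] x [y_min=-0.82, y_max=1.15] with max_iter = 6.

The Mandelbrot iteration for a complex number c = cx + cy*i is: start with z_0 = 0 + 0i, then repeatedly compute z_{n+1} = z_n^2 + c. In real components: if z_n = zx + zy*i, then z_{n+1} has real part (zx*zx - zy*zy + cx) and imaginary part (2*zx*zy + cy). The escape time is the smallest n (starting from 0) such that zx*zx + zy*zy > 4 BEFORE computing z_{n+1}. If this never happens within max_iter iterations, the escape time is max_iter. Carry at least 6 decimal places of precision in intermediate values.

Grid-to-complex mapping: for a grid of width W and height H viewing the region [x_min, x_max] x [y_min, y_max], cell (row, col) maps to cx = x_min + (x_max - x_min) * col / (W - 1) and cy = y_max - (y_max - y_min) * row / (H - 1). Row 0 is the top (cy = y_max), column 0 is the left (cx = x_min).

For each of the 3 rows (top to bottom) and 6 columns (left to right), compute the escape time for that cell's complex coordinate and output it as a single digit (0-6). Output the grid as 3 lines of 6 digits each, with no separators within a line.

(row=0, col=0): c = -0.8900 + 1.1500i → escape time 3
(row=0, col=1): c = -0.6460 + 1.1500i → escape time 3
(row=0, col=2): c = -0.4020 + 1.1500i → escape time 3
(row=0, col=3): c = -0.1580 + 1.1500i → escape time 5
(row=0, col=4): c = 0.0860 + 1.1500i → escape time 3
(row=0, col=5): c = 0.3300 + 1.1500i → escape time 2
(row=1, col=0): c = -0.8900 + 0.1650i → escape time 6
(row=1, col=1): c = -0.6460 + 0.1650i → escape time 6
(row=1, col=2): c = -0.4020 + 0.1650i → escape time 6
(row=1, col=3): c = -0.1580 + 0.1650i → escape time 6
(row=1, col=4): c = 0.0860 + 0.1650i → escape time 6
(row=1, col=5): c = 0.3300 + 0.1650i → escape time 6
(row=2, col=0): c = -0.8900 + -0.8200i → escape time 4
(row=2, col=1): c = -0.6460 + -0.8200i → escape time 4
(row=2, col=2): c = -0.4020 + -0.8200i → escape time 6
(row=2, col=3): c = -0.1580 + -0.8200i → escape time 6
(row=2, col=4): c = 0.0860 + -0.8200i → escape time 6
(row=2, col=5): c = 0.3300 + -0.8200i → escape time 4

Answer: 333532
666666
446664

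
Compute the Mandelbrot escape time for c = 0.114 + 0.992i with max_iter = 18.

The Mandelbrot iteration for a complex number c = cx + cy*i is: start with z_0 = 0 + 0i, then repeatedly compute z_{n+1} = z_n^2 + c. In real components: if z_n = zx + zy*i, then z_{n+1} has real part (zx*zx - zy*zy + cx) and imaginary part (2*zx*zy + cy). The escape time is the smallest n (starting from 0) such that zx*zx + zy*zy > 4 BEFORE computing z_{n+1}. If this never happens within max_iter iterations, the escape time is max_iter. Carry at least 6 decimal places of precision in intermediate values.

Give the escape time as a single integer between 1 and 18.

z_0 = 0 + 0i, c = 0.1140 + 0.9920i
Iter 1: z = 0.1140 + 0.9920i, |z|^2 = 0.9971
Iter 2: z = -0.8571 + 1.2182i, |z|^2 = 2.2185
Iter 3: z = -0.6354 + -1.0961i, |z|^2 = 1.6052
Iter 4: z = -0.6838 + 2.3849i, |z|^2 = 6.1554
Escaped at iteration 4

Answer: 4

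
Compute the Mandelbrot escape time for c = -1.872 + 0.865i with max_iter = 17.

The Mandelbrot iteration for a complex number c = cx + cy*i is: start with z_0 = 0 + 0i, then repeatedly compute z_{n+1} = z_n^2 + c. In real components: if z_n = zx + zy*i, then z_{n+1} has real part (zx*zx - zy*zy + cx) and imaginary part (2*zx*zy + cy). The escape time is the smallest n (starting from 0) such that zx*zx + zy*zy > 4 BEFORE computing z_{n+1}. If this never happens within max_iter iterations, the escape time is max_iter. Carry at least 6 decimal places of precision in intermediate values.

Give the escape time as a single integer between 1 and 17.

Answer: 1

Derivation:
z_0 = 0 + 0i, c = -1.8720 + 0.8650i
Iter 1: z = -1.8720 + 0.8650i, |z|^2 = 4.2526
Escaped at iteration 1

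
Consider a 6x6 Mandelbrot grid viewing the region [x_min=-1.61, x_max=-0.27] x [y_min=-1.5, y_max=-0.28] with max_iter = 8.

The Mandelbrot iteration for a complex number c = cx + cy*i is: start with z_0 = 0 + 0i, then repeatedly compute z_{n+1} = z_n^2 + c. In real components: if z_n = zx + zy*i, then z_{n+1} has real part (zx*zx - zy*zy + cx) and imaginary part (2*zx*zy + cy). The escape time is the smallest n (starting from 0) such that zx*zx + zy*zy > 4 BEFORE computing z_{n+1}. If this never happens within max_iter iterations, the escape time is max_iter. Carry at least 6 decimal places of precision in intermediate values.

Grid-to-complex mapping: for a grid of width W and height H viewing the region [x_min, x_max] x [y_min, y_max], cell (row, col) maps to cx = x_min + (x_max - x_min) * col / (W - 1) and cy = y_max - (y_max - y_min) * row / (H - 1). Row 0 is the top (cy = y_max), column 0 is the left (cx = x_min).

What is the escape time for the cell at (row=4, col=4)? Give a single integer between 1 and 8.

z_0 = 0 + 0i, c = -0.5380 + -1.2560i
Iter 1: z = -0.5380 + -1.2560i, |z|^2 = 1.8670
Iter 2: z = -1.8261 + 0.0955i, |z|^2 = 3.3437
Iter 3: z = 2.7875 + -1.6046i, |z|^2 = 10.3450
Escaped at iteration 3

Answer: 3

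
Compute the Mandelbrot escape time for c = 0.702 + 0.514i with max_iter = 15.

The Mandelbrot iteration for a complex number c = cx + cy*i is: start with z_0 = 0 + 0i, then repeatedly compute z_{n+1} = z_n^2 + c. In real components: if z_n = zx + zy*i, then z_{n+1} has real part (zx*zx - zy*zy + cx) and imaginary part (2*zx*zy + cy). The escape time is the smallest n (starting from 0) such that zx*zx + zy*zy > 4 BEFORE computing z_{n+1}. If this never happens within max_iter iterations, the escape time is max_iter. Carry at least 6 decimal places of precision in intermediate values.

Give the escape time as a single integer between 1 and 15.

z_0 = 0 + 0i, c = 0.7020 + 0.5140i
Iter 1: z = 0.7020 + 0.5140i, |z|^2 = 0.7570
Iter 2: z = 0.9306 + 1.2357i, |z|^2 = 2.3929
Iter 3: z = 0.0412 + 2.8138i, |z|^2 = 7.9193
Escaped at iteration 3

Answer: 3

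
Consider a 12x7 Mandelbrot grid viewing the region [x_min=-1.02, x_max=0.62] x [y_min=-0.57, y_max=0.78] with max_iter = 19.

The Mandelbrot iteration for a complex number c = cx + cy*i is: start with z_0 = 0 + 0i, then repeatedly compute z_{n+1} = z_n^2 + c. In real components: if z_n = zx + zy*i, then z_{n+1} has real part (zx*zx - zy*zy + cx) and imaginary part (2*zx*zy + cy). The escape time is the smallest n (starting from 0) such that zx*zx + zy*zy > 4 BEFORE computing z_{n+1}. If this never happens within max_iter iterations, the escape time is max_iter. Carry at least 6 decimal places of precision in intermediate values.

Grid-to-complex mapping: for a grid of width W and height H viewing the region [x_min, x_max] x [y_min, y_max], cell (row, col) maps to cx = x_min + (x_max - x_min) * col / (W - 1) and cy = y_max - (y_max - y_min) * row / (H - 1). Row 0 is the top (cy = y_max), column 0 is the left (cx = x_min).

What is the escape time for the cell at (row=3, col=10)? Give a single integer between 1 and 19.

z_0 = 0 + 0i, c = 0.4709 + 0.1050i
Iter 1: z = 0.4709 + 0.1050i, |z|^2 = 0.2328
Iter 2: z = 0.6816 + 0.2039i, |z|^2 = 0.5062
Iter 3: z = 0.8940 + 0.3830i, |z|^2 = 0.9458
Iter 4: z = 1.1234 + 0.7897i, |z|^2 = 1.8857
Iter 5: z = 1.1094 + 1.8794i, |z|^2 = 4.7627
Escaped at iteration 5

Answer: 5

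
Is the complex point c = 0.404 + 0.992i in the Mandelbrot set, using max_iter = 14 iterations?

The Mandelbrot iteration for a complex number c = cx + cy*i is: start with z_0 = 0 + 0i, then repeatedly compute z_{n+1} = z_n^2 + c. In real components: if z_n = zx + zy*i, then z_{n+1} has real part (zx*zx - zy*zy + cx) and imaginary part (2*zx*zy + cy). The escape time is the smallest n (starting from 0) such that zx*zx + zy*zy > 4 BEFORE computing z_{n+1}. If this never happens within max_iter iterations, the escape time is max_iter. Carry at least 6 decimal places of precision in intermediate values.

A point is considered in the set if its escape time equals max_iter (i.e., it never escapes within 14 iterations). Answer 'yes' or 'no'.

Answer: no

Derivation:
z_0 = 0 + 0i, c = 0.4040 + 0.9920i
Iter 1: z = 0.4040 + 0.9920i, |z|^2 = 1.1473
Iter 2: z = -0.4168 + 1.7935i, |z|^2 = 3.3905
Iter 3: z = -2.6390 + -0.5033i, |z|^2 = 7.2176
Escaped at iteration 3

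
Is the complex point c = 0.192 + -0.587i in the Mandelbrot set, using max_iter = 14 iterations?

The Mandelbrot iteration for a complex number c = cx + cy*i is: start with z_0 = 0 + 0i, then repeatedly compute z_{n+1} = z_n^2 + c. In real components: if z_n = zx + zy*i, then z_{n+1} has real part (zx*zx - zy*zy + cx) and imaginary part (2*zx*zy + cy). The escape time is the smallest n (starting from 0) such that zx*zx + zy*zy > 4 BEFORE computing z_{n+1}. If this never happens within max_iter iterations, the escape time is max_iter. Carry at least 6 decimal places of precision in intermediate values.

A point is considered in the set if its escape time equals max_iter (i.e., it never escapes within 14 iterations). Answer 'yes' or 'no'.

z_0 = 0 + 0i, c = 0.1920 + -0.5870i
Iter 1: z = 0.1920 + -0.5870i, |z|^2 = 0.3814
Iter 2: z = -0.1157 + -0.8124i, |z|^2 = 0.6734
Iter 3: z = -0.4546 + -0.3990i, |z|^2 = 0.3659
Iter 4: z = 0.2395 + -0.2242i, |z|^2 = 0.1076
Iter 5: z = 0.1991 + -0.6944i, |z|^2 = 0.5218
Iter 6: z = -0.2505 + -0.8635i, |z|^2 = 0.8084
Iter 7: z = -0.4908 + -0.1543i, |z|^2 = 0.2647
Iter 8: z = 0.4091 + -0.4355i, |z|^2 = 0.3570
Iter 9: z = 0.1697 + -0.9433i, |z|^2 = 0.9186
Iter 10: z = -0.6691 + -0.9071i, |z|^2 = 1.2705
Iter 11: z = -0.1832 + 0.6268i, |z|^2 = 0.4265
Iter 12: z = -0.1674 + -0.8167i, |z|^2 = 0.6951
Iter 13: z = -0.4470 + -0.3136i, |z|^2 = 0.2982
Did not escape in 14 iterations → in set

Answer: yes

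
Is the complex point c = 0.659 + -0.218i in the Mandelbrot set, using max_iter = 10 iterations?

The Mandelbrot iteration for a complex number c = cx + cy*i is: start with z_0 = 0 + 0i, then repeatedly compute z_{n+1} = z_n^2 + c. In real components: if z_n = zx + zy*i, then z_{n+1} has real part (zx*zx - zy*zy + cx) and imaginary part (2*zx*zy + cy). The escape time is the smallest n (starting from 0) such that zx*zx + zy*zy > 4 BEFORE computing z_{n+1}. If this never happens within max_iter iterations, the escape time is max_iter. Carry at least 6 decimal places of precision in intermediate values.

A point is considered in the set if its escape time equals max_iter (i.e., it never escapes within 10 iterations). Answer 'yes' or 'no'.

z_0 = 0 + 0i, c = 0.6590 + -0.2180i
Iter 1: z = 0.6590 + -0.2180i, |z|^2 = 0.4818
Iter 2: z = 1.0458 + -0.5053i, |z|^2 = 1.3490
Iter 3: z = 1.4973 + -1.2749i, |z|^2 = 3.8671
Iter 4: z = 1.2754 + -4.0357i, |z|^2 = 17.9134
Escaped at iteration 4

Answer: no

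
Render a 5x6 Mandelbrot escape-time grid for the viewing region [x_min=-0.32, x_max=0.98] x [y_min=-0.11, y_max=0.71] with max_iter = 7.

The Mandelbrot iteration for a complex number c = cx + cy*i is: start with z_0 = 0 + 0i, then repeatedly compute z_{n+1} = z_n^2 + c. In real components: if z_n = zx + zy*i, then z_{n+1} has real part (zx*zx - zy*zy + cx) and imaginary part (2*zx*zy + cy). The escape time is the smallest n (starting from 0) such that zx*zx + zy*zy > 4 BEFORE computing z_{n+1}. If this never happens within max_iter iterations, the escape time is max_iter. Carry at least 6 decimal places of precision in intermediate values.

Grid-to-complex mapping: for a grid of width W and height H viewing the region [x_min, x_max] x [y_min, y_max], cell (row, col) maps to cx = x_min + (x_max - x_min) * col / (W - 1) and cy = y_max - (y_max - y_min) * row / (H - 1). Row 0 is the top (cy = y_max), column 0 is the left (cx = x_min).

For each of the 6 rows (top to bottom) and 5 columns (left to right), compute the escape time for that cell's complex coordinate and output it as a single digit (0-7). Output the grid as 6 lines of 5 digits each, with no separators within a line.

Answer: 77632
77732
77732
77743
77743
77743

Derivation:
(row=0, col=0): c = -0.3200 + 0.7100i → escape time 7
(row=0, col=1): c = 0.0050 + 0.7100i → escape time 7
(row=0, col=2): c = 0.3300 + 0.7100i → escape time 6
(row=0, col=3): c = 0.6550 + 0.7100i → escape time 3
(row=0, col=4): c = 0.9800 + 0.7100i → escape time 2
(row=1, col=0): c = -0.3200 + 0.5460i → escape time 7
(row=1, col=1): c = 0.0050 + 0.5460i → escape time 7
(row=1, col=2): c = 0.3300 + 0.5460i → escape time 7
(row=1, col=3): c = 0.6550 + 0.5460i → escape time 3
(row=1, col=4): c = 0.9800 + 0.5460i → escape time 2
(row=2, col=0): c = -0.3200 + 0.3820i → escape time 7
(row=2, col=1): c = 0.0050 + 0.3820i → escape time 7
(row=2, col=2): c = 0.3300 + 0.3820i → escape time 7
(row=2, col=3): c = 0.6550 + 0.3820i → escape time 3
(row=2, col=4): c = 0.9800 + 0.3820i → escape time 2
(row=3, col=0): c = -0.3200 + 0.2180i → escape time 7
(row=3, col=1): c = 0.0050 + 0.2180i → escape time 7
(row=3, col=2): c = 0.3300 + 0.2180i → escape time 7
(row=3, col=3): c = 0.6550 + 0.2180i → escape time 4
(row=3, col=4): c = 0.9800 + 0.2180i → escape time 3
(row=4, col=0): c = -0.3200 + 0.0540i → escape time 7
(row=4, col=1): c = 0.0050 + 0.0540i → escape time 7
(row=4, col=2): c = 0.3300 + 0.0540i → escape time 7
(row=4, col=3): c = 0.6550 + 0.0540i → escape time 4
(row=4, col=4): c = 0.9800 + 0.0540i → escape time 3
(row=5, col=0): c = -0.3200 + -0.1100i → escape time 7
(row=5, col=1): c = 0.0050 + -0.1100i → escape time 7
(row=5, col=2): c = 0.3300 + -0.1100i → escape time 7
(row=5, col=3): c = 0.6550 + -0.1100i → escape time 4
(row=5, col=4): c = 0.9800 + -0.1100i → escape time 3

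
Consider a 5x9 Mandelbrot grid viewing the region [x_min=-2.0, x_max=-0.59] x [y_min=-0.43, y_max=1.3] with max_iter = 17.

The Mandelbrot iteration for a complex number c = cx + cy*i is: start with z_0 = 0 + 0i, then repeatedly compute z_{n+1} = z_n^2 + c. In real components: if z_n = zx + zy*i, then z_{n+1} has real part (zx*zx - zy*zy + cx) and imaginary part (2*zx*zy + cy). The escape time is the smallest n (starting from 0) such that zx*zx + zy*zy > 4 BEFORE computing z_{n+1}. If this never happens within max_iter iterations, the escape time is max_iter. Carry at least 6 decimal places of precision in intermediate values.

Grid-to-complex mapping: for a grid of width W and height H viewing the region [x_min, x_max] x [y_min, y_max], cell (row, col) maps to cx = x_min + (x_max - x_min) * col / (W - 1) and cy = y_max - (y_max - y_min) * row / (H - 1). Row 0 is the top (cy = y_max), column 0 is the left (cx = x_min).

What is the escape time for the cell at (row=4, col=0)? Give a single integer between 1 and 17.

z_0 = 0 + 0i, c = -2.0000 + 0.4350i
Iter 1: z = -2.0000 + 0.4350i, |z|^2 = 4.1892
Escaped at iteration 1

Answer: 1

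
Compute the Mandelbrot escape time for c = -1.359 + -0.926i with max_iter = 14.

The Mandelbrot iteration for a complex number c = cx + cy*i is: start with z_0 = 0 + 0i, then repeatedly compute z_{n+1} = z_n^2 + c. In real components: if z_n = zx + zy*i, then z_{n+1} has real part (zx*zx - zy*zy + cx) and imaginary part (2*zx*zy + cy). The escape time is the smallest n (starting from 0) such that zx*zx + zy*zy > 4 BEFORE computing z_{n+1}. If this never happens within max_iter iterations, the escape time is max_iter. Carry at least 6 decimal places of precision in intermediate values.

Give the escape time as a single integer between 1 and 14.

z_0 = 0 + 0i, c = -1.3590 + -0.9260i
Iter 1: z = -1.3590 + -0.9260i, |z|^2 = 2.7044
Iter 2: z = -0.3696 + 1.5909i, |z|^2 = 2.6675
Iter 3: z = -3.7533 + -2.1020i, |z|^2 = 18.5052
Escaped at iteration 3

Answer: 3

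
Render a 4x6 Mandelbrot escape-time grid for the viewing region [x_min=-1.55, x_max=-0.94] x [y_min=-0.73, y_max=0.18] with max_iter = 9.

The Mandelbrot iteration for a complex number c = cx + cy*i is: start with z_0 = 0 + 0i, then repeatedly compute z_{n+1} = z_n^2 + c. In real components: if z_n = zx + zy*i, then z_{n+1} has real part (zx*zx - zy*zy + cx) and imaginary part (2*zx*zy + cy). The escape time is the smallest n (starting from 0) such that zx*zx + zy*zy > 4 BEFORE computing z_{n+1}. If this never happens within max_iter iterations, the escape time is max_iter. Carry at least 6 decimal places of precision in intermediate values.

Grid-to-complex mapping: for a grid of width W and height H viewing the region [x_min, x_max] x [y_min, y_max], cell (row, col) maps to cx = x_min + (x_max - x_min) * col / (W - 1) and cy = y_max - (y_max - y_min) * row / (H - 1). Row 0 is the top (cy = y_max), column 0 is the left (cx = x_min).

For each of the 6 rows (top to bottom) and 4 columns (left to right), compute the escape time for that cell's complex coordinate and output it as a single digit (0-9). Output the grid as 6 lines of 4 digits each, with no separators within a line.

Answer: 5899
9999
5899
4677
3345
3334

Derivation:
(row=0, col=0): c = -1.5500 + 0.1800i → escape time 5
(row=0, col=1): c = -1.3467 + 0.1800i → escape time 8
(row=0, col=2): c = -1.1433 + 0.1800i → escape time 9
(row=0, col=3): c = -0.9400 + 0.1800i → escape time 9
(row=1, col=0): c = -1.5500 + -0.0020i → escape time 9
(row=1, col=1): c = -1.3467 + -0.0020i → escape time 9
(row=1, col=2): c = -1.1433 + -0.0020i → escape time 9
(row=1, col=3): c = -0.9400 + -0.0020i → escape time 9
(row=2, col=0): c = -1.5500 + -0.1840i → escape time 5
(row=2, col=1): c = -1.3467 + -0.1840i → escape time 8
(row=2, col=2): c = -1.1433 + -0.1840i → escape time 9
(row=2, col=3): c = -0.9400 + -0.1840i → escape time 9
(row=3, col=0): c = -1.5500 + -0.3660i → escape time 4
(row=3, col=1): c = -1.3467 + -0.3660i → escape time 6
(row=3, col=2): c = -1.1433 + -0.3660i → escape time 7
(row=3, col=3): c = -0.9400 + -0.3660i → escape time 7
(row=4, col=0): c = -1.5500 + -0.5480i → escape time 3
(row=4, col=1): c = -1.3467 + -0.5480i → escape time 3
(row=4, col=2): c = -1.1433 + -0.5480i → escape time 4
(row=4, col=3): c = -0.9400 + -0.5480i → escape time 5
(row=5, col=0): c = -1.5500 + -0.7300i → escape time 3
(row=5, col=1): c = -1.3467 + -0.7300i → escape time 3
(row=5, col=2): c = -1.1433 + -0.7300i → escape time 3
(row=5, col=3): c = -0.9400 + -0.7300i → escape time 4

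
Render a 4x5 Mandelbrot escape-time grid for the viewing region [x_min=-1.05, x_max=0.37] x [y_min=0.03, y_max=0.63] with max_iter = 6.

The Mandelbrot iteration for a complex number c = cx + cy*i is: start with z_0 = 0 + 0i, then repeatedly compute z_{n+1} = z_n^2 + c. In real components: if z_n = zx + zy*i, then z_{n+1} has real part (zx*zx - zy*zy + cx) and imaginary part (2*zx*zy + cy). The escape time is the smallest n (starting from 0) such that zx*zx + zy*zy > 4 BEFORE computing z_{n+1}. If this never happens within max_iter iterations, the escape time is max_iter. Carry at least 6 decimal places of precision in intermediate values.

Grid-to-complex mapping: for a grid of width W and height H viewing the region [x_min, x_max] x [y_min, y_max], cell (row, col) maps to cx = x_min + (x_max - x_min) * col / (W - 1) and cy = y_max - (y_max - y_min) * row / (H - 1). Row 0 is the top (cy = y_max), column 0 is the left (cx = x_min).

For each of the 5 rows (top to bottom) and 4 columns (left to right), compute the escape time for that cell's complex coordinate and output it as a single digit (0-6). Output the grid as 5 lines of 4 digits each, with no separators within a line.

Answer: 4666
5666
6666
6666
6666

Derivation:
(row=0, col=0): c = -1.0500 + 0.6300i → escape time 4
(row=0, col=1): c = -0.5767 + 0.6300i → escape time 6
(row=0, col=2): c = -0.1033 + 0.6300i → escape time 6
(row=0, col=3): c = 0.3700 + 0.6300i → escape time 6
(row=1, col=0): c = -1.0500 + 0.4800i → escape time 5
(row=1, col=1): c = -0.5767 + 0.4800i → escape time 6
(row=1, col=2): c = -0.1033 + 0.4800i → escape time 6
(row=1, col=3): c = 0.3700 + 0.4800i → escape time 6
(row=2, col=0): c = -1.0500 + 0.3300i → escape time 6
(row=2, col=1): c = -0.5767 + 0.3300i → escape time 6
(row=2, col=2): c = -0.1033 + 0.3300i → escape time 6
(row=2, col=3): c = 0.3700 + 0.3300i → escape time 6
(row=3, col=0): c = -1.0500 + 0.1800i → escape time 6
(row=3, col=1): c = -0.5767 + 0.1800i → escape time 6
(row=3, col=2): c = -0.1033 + 0.1800i → escape time 6
(row=3, col=3): c = 0.3700 + 0.1800i → escape time 6
(row=4, col=0): c = -1.0500 + 0.0300i → escape time 6
(row=4, col=1): c = -0.5767 + 0.0300i → escape time 6
(row=4, col=2): c = -0.1033 + 0.0300i → escape time 6
(row=4, col=3): c = 0.3700 + 0.0300i → escape time 6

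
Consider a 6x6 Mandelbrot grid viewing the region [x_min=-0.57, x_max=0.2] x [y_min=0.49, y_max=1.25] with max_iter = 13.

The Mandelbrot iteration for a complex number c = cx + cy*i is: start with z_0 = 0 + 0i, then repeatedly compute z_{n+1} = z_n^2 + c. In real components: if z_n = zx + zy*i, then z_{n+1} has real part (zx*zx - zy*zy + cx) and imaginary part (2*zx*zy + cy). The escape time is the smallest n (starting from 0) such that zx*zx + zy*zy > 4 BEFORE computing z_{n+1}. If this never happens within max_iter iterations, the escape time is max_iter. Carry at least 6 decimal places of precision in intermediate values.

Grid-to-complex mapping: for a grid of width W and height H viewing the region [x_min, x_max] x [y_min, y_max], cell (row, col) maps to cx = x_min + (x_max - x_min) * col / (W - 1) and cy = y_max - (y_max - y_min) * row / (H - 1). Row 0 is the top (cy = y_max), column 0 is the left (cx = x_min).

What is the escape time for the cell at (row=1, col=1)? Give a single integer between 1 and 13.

z_0 = 0 + 0i, c = -0.4160 + 1.0980i
Iter 1: z = -0.4160 + 1.0980i, |z|^2 = 1.3787
Iter 2: z = -1.4485 + 0.1845i, |z|^2 = 2.1323
Iter 3: z = 1.6483 + 0.5636i, |z|^2 = 3.0344
Iter 4: z = 1.9831 + 2.9559i, |z|^2 = 12.6701
Escaped at iteration 4

Answer: 4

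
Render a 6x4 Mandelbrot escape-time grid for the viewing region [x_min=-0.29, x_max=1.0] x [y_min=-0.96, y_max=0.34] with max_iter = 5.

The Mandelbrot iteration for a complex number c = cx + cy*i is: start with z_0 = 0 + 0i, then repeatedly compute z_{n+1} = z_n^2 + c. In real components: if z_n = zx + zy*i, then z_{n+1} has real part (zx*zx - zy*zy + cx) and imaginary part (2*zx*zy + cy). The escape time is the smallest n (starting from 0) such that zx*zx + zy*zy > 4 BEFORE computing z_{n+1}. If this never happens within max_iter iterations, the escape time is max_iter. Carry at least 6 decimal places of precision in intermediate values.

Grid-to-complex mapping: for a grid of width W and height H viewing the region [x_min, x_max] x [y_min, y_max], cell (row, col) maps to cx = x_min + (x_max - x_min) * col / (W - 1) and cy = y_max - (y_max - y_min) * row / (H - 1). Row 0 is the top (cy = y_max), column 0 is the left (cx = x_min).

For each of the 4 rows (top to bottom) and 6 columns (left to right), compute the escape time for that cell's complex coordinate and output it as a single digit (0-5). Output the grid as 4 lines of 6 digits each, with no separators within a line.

(row=0, col=0): c = -0.2900 + 0.3400i → escape time 5
(row=0, col=1): c = -0.0320 + 0.3400i → escape time 5
(row=0, col=2): c = 0.2260 + 0.3400i → escape time 5
(row=0, col=3): c = 0.4840 + 0.3400i → escape time 5
(row=0, col=4): c = 0.7420 + 0.3400i → escape time 3
(row=0, col=5): c = 1.0000 + 0.3400i → escape time 2
(row=1, col=0): c = -0.2900 + -0.0933i → escape time 5
(row=1, col=1): c = -0.0320 + -0.0933i → escape time 5
(row=1, col=2): c = 0.2260 + -0.0933i → escape time 5
(row=1, col=3): c = 0.4840 + -0.0933i → escape time 5
(row=1, col=4): c = 0.7420 + -0.0933i → escape time 3
(row=1, col=5): c = 1.0000 + -0.0933i → escape time 2
(row=2, col=0): c = -0.2900 + -0.5267i → escape time 5
(row=2, col=1): c = -0.0320 + -0.5267i → escape time 5
(row=2, col=2): c = 0.2260 + -0.5267i → escape time 5
(row=2, col=3): c = 0.4840 + -0.5267i → escape time 5
(row=2, col=4): c = 0.7420 + -0.5267i → escape time 3
(row=2, col=5): c = 1.0000 + -0.5267i → escape time 2
(row=3, col=0): c = -0.2900 + -0.9600i → escape time 5
(row=3, col=1): c = -0.0320 + -0.9600i → escape time 5
(row=3, col=2): c = 0.2260 + -0.9600i → escape time 4
(row=3, col=3): c = 0.4840 + -0.9600i → escape time 3
(row=3, col=4): c = 0.7420 + -0.9600i → escape time 2
(row=3, col=5): c = 1.0000 + -0.9600i → escape time 2

Answer: 555532
555532
555532
554322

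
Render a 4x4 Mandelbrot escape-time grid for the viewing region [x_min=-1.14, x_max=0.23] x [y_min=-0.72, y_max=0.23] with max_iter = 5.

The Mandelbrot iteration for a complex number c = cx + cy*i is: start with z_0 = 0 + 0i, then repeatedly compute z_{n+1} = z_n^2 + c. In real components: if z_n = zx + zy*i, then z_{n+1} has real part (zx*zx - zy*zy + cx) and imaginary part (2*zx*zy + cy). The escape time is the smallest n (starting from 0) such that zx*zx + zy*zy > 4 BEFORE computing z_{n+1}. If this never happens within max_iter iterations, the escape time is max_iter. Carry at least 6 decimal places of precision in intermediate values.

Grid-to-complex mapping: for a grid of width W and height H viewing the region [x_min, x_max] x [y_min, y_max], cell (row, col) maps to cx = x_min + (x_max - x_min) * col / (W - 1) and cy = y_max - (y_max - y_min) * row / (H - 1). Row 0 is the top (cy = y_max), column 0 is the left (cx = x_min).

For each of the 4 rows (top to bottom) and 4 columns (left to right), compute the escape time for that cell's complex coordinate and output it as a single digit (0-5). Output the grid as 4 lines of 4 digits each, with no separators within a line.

Answer: 5555
5555
5555
3555

Derivation:
(row=0, col=0): c = -1.1400 + 0.2300i → escape time 5
(row=0, col=1): c = -0.6833 + 0.2300i → escape time 5
(row=0, col=2): c = -0.2267 + 0.2300i → escape time 5
(row=0, col=3): c = 0.2300 + 0.2300i → escape time 5
(row=1, col=0): c = -1.1400 + -0.0867i → escape time 5
(row=1, col=1): c = -0.6833 + -0.0867i → escape time 5
(row=1, col=2): c = -0.2267 + -0.0867i → escape time 5
(row=1, col=3): c = 0.2300 + -0.0867i → escape time 5
(row=2, col=0): c = -1.1400 + -0.4033i → escape time 5
(row=2, col=1): c = -0.6833 + -0.4033i → escape time 5
(row=2, col=2): c = -0.2267 + -0.4033i → escape time 5
(row=2, col=3): c = 0.2300 + -0.4033i → escape time 5
(row=3, col=0): c = -1.1400 + -0.7200i → escape time 3
(row=3, col=1): c = -0.6833 + -0.7200i → escape time 5
(row=3, col=2): c = -0.2267 + -0.7200i → escape time 5
(row=3, col=3): c = 0.2300 + -0.7200i → escape time 5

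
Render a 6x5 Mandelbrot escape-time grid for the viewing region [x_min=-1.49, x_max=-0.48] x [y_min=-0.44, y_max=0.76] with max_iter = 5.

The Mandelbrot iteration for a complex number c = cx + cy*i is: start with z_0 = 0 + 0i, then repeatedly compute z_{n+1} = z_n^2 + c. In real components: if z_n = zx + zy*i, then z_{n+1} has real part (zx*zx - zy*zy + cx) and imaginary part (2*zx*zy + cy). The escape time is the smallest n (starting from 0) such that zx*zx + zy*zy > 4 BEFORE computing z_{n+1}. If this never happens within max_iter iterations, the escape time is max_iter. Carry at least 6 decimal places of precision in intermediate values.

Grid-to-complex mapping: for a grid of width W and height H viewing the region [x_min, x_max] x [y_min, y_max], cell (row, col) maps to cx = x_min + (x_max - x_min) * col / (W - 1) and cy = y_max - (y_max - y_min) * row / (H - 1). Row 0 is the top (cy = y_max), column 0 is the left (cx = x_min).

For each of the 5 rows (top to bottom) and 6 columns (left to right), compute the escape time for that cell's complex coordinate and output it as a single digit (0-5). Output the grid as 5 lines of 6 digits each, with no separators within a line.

(row=0, col=0): c = -1.4900 + 0.7600i → escape time 3
(row=0, col=1): c = -1.2880 + 0.7600i → escape time 3
(row=0, col=2): c = -1.0860 + 0.7600i → escape time 3
(row=0, col=3): c = -0.8840 + 0.7600i → escape time 4
(row=0, col=4): c = -0.6820 + 0.7600i → escape time 4
(row=0, col=5): c = -0.4800 + 0.7600i → escape time 5
(row=1, col=0): c = -1.4900 + 0.4600i → escape time 3
(row=1, col=1): c = -1.2880 + 0.4600i → escape time 5
(row=1, col=2): c = -1.0860 + 0.4600i → escape time 5
(row=1, col=3): c = -0.8840 + 0.4600i → escape time 5
(row=1, col=4): c = -0.6820 + 0.4600i → escape time 5
(row=1, col=5): c = -0.4800 + 0.4600i → escape time 5
(row=2, col=0): c = -1.4900 + 0.1600i → escape time 5
(row=2, col=1): c = -1.2880 + 0.1600i → escape time 5
(row=2, col=2): c = -1.0860 + 0.1600i → escape time 5
(row=2, col=3): c = -0.8840 + 0.1600i → escape time 5
(row=2, col=4): c = -0.6820 + 0.1600i → escape time 5
(row=2, col=5): c = -0.4800 + 0.1600i → escape time 5
(row=3, col=0): c = -1.4900 + -0.1400i → escape time 5
(row=3, col=1): c = -1.2880 + -0.1400i → escape time 5
(row=3, col=2): c = -1.0860 + -0.1400i → escape time 5
(row=3, col=3): c = -0.8840 + -0.1400i → escape time 5
(row=3, col=4): c = -0.6820 + -0.1400i → escape time 5
(row=3, col=5): c = -0.4800 + -0.1400i → escape time 5
(row=4, col=0): c = -1.4900 + -0.4400i → escape time 3
(row=4, col=1): c = -1.2880 + -0.4400i → escape time 5
(row=4, col=2): c = -1.0860 + -0.4400i → escape time 5
(row=4, col=3): c = -0.8840 + -0.4400i → escape time 5
(row=4, col=4): c = -0.6820 + -0.4400i → escape time 5
(row=4, col=5): c = -0.4800 + -0.4400i → escape time 5

Answer: 333445
355555
555555
555555
355555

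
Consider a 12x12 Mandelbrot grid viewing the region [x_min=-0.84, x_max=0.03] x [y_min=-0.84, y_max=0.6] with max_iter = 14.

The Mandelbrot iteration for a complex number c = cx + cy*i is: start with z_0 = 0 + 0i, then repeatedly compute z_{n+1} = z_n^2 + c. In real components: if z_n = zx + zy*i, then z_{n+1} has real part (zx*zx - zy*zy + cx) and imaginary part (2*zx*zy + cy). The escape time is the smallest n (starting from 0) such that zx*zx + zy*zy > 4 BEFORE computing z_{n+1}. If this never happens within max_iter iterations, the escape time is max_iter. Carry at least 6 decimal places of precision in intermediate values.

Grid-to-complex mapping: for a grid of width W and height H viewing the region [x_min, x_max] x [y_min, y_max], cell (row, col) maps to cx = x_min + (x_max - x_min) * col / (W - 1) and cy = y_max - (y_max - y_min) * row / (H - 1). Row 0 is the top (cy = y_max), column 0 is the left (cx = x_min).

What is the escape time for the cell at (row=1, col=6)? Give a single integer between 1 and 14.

z_0 = 0 + 0i, c = -0.3655 + 0.4691i
Iter 1: z = -0.3655 + 0.4691i, |z|^2 = 0.3536
Iter 2: z = -0.4519 + 0.1262i, |z|^2 = 0.2202
Iter 3: z = -0.1771 + 0.3550i, |z|^2 = 0.1574
Iter 4: z = -0.4601 + 0.3433i, |z|^2 = 0.3296
Iter 5: z = -0.2716 + 0.1532i, |z|^2 = 0.0972
Iter 6: z = -0.3151 + 0.3859i, |z|^2 = 0.2482
Iter 7: z = -0.4151 + 0.2259i, |z|^2 = 0.2233
Iter 8: z = -0.2442 + 0.2816i, |z|^2 = 0.1389
Iter 9: z = -0.3851 + 0.3316i, |z|^2 = 0.2582
Iter 10: z = -0.3271 + 0.2137i, |z|^2 = 0.1527
Iter 11: z = -0.3041 + 0.3293i, |z|^2 = 0.2009
Iter 12: z = -0.3814 + 0.2688i, |z|^2 = 0.2177
Iter 13: z = -0.2923 + 0.2641i, |z|^2 = 0.1551

Answer: 14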